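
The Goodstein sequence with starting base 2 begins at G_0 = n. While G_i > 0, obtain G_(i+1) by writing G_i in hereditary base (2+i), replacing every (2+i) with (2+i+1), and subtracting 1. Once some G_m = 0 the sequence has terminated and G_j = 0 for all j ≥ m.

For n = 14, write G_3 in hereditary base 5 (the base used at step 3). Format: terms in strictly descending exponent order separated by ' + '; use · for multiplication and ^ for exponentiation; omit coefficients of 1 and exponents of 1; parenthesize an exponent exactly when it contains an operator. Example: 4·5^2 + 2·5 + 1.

G_0 = 14. HB_2(14) = 2^(2 + 1) + 2^2 + 2. Bump = 111. G_1 = 110.
G_1 = 110. HB_3(110) = 3^(3 + 1) + 3^3 + 2. Bump = 1282. G_2 = 1281.
G_2 = 1281. HB_4(1281) = 4^(4 + 1) + 4^4 + 1. Bump = 18751. G_3 = 18750.

5^(5 + 1) + 5^5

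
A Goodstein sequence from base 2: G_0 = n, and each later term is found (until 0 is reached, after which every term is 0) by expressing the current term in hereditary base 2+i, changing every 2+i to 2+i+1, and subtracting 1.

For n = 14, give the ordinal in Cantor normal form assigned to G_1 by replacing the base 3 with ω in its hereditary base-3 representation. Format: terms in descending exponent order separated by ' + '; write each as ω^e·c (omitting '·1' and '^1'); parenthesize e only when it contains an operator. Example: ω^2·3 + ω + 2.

[0] 14 ≡ 2^(2 + 1) + 2^2 + 2 (base 2). Lift 3: 111. −1: 110.
[1] 110 ≡ 3^(3 + 1) + 3^3 + 2 (base 3). Lift 4: 1282. −1: 1281.

ω^(ω + 1) + ω^ω + 2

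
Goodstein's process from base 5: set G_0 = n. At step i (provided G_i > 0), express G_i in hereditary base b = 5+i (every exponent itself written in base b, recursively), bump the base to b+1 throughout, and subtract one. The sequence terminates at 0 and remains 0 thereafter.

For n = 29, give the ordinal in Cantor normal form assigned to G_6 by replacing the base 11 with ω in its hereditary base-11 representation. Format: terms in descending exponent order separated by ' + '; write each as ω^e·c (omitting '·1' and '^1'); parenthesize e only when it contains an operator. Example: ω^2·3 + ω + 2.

ω·9 + 8

i=0: 29 = 5^2 + 4 (b=5); 5→6: 6^2 + 4 = 40; 40−1 = 39
i=1: 39 = 6^2 + 3 (b=6); 6→7: 7^2 + 3 = 52; 52−1 = 51
i=2: 51 = 7^2 + 2 (b=7); 7→8: 8^2 + 2 = 66; 66−1 = 65
i=3: 65 = 8^2 + 1 (b=8); 8→9: 9^2 + 1 = 82; 82−1 = 81
i=4: 81 = 9^2 (b=9); 9→10: 10^2 = 100; 100−1 = 99
i=5: 99 = 9·10 + 9 (b=10); 10→11: 9·11 + 9 = 108; 108−1 = 107
i=6: 107 = 9·11 + 8 (b=11); 11→12: 9·12 + 8 = 116; 116−1 = 115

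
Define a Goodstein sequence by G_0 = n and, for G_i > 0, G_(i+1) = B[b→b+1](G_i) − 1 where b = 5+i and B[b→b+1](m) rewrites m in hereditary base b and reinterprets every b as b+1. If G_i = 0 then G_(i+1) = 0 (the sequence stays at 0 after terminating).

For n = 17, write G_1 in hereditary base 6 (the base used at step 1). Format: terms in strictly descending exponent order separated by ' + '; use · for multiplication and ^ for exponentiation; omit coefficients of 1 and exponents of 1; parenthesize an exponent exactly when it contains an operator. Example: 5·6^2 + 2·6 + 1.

3·6 + 1

i=0: 17 = 3·5 + 2 (b=5); 5→6: 3·6 + 2 = 20; 20−1 = 19
i=1: 19 = 3·6 + 1 (b=6); 6→7: 3·7 + 1 = 22; 22−1 = 21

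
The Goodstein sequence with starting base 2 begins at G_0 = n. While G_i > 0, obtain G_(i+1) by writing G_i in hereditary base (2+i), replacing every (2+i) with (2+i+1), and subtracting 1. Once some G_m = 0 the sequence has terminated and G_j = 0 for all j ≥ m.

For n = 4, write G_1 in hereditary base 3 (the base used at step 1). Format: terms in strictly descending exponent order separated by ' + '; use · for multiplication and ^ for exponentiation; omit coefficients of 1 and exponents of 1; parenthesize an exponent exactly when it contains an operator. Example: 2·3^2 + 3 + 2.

G_0 = 4. HB_2(4) = 2^2. Bump = 27. G_1 = 26.
G_1 = 26. HB_3(26) = 2·3^2 + 2·3 + 2. Bump = 42. G_2 = 41.

2·3^2 + 2·3 + 2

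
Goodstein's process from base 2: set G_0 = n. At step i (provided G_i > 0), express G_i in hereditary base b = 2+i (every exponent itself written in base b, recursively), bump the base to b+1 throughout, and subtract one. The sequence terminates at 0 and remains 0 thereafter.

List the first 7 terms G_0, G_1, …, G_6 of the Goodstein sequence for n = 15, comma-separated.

15, 111, 1283, 18752, 326593, 6588344, 150994943

base 2: 15 = 2^(2 + 1) + 2^2 + 2 + 1; at 3: 3^(3 + 1) + 3^3 + 3 + 1 = 112; next = 111
base 3: 111 = 3^(3 + 1) + 3^3 + 3; at 4: 4^(4 + 1) + 4^4 + 4 = 1284; next = 1283
base 4: 1283 = 4^(4 + 1) + 4^4 + 3; at 5: 5^(5 + 1) + 5^5 + 3 = 18753; next = 18752
base 5: 18752 = 5^(5 + 1) + 5^5 + 2; at 6: 6^(6 + 1) + 6^6 + 2 = 326594; next = 326593
base 6: 326593 = 6^(6 + 1) + 6^6 + 1; at 7: 7^(7 + 1) + 7^7 + 1 = 6588345; next = 6588344
base 7: 6588344 = 7^(7 + 1) + 7^7; at 8: 8^(8 + 1) + 8^8 = 150994944; next = 150994943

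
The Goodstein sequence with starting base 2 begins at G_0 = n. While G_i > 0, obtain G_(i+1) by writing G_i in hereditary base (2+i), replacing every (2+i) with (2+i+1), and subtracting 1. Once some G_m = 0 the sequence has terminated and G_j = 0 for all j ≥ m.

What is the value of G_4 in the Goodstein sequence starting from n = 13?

280711

(0) 13|_2 = 2^(2 + 1) + 2^2 + 1 ↦ 3^(3 + 1) + 3^3 + 1|_3 = 109 ⇒ 108
(1) 108|_3 = 3^(3 + 1) + 3^3 ↦ 4^(4 + 1) + 4^4|_4 = 1280 ⇒ 1279
(2) 1279|_4 = 4^(4 + 1) + 3·4^3 + 3·4^2 + 3·4 + 3 ↦ 5^(5 + 1) + 3·5^3 + 3·5^2 + 3·5 + 3|_5 = 16093 ⇒ 16092
(3) 16092|_5 = 5^(5 + 1) + 3·5^3 + 3·5^2 + 3·5 + 2 ↦ 6^(6 + 1) + 3·6^3 + 3·6^2 + 3·6 + 2|_6 = 280712 ⇒ 280711
(4) 280711|_6 = 6^(6 + 1) + 3·6^3 + 3·6^2 + 3·6 + 1 ↦ 7^(7 + 1) + 3·7^3 + 3·7^2 + 3·7 + 1|_7 = 5765999 ⇒ 5765998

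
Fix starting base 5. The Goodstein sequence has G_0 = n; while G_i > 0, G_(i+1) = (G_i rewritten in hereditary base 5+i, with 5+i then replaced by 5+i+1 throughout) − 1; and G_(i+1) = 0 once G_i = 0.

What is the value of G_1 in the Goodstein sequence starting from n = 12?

13

i=0: 12 = 2·5 + 2 (b=5); 5→6: 2·6 + 2 = 14; 14−1 = 13
i=1: 13 = 2·6 + 1 (b=6); 6→7: 2·7 + 1 = 15; 15−1 = 14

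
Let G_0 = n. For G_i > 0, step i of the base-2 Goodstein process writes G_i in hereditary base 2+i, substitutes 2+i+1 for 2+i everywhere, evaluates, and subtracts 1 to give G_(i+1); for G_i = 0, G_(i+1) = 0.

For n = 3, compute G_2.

G_0 = 3. HB_2(3) = 2 + 1. Bump = 4. G_1 = 3.
G_1 = 3. HB_3(3) = 3. Bump = 4. G_2 = 3.
G_2 = 3. HB_4(3) = 3. Bump = 3. G_3 = 2.

3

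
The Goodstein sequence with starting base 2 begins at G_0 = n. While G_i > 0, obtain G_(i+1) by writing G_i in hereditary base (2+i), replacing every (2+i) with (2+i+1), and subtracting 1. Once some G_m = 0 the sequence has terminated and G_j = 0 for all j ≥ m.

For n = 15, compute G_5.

step 0: 15 = 2^(2 + 1) + 2^2 + 2 + 1; sub 3 for 2: 3^(3 + 1) + 3^3 + 3 + 1; = 112; G_1 = 112−1 = 111
step 1: 111 = 3^(3 + 1) + 3^3 + 3; sub 4 for 3: 4^(4 + 1) + 4^4 + 4; = 1284; G_2 = 1284−1 = 1283
step 2: 1283 = 4^(4 + 1) + 4^4 + 3; sub 5 for 4: 5^(5 + 1) + 5^5 + 3; = 18753; G_3 = 18753−1 = 18752
step 3: 18752 = 5^(5 + 1) + 5^5 + 2; sub 6 for 5: 6^(6 + 1) + 6^6 + 2; = 326594; G_4 = 326594−1 = 326593
step 4: 326593 = 6^(6 + 1) + 6^6 + 1; sub 7 for 6: 7^(7 + 1) + 7^7 + 1; = 6588345; G_5 = 6588345−1 = 6588344
step 5: 6588344 = 7^(7 + 1) + 7^7; sub 8 for 7: 8^(8 + 1) + 8^8; = 150994944; G_6 = 150994944−1 = 150994943

6588344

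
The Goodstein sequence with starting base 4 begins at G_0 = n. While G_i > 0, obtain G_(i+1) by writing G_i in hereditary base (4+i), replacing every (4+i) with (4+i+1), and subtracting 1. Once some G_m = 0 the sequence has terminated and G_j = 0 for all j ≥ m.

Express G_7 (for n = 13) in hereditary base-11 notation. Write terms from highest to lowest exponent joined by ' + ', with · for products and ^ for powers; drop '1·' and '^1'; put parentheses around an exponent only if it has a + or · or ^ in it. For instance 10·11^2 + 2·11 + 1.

2·11

base 4: 13 = 3·4 + 1; at 5: 3·5 + 1 = 16; next = 15
base 5: 15 = 3·5; at 6: 3·6 = 18; next = 17
base 6: 17 = 2·6 + 5; at 7: 2·7 + 5 = 19; next = 18
base 7: 18 = 2·7 + 4; at 8: 2·8 + 4 = 20; next = 19
base 8: 19 = 2·8 + 3; at 9: 2·9 + 3 = 21; next = 20
base 9: 20 = 2·9 + 2; at 10: 2·10 + 2 = 22; next = 21
base 10: 21 = 2·10 + 1; at 11: 2·11 + 1 = 23; next = 22
base 11: 22 = 2·11; at 12: 2·12 = 24; next = 23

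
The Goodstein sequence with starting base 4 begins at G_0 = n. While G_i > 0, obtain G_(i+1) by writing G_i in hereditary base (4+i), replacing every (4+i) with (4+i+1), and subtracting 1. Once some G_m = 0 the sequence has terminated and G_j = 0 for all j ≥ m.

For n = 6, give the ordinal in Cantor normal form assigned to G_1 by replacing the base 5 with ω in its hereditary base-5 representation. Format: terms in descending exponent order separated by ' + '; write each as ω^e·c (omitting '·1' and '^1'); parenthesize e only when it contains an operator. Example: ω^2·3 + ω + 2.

ω + 1

G_0=6  [base 4] 4 + 2  →[4↦5]→  5 + 2 = 7  −1 ⇒ G_1=6
G_1=6  [base 5] 5 + 1  →[5↦6]→  6 + 1 = 7  −1 ⇒ G_2=6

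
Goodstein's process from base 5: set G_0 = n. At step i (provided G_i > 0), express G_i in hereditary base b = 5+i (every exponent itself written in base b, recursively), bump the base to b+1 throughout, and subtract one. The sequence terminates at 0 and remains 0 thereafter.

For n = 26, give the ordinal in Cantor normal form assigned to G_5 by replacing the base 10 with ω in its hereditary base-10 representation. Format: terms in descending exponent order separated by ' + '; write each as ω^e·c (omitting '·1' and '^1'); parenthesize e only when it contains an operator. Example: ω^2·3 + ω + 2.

step 0: 26 = 5^2 + 1; sub 6 for 5: 6^2 + 1; = 37; G_1 = 37−1 = 36
step 1: 36 = 6^2; sub 7 for 6: 7^2; = 49; G_2 = 49−1 = 48
step 2: 48 = 6·7 + 6; sub 8 for 7: 6·8 + 6; = 54; G_3 = 54−1 = 53
step 3: 53 = 6·8 + 5; sub 9 for 8: 6·9 + 5; = 59; G_4 = 59−1 = 58
step 4: 58 = 6·9 + 4; sub 10 for 9: 6·10 + 4; = 64; G_5 = 64−1 = 63

ω·6 + 3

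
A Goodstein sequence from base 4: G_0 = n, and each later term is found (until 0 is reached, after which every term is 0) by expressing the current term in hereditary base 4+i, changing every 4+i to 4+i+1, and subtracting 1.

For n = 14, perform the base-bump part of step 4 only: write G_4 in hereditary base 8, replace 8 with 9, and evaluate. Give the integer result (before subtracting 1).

23

G_0=14  [base 4] 3·4 + 2  →[4↦5]→  3·5 + 2 = 17  −1 ⇒ G_1=16
G_1=16  [base 5] 3·5 + 1  →[5↦6]→  3·6 + 1 = 19  −1 ⇒ G_2=18
G_2=18  [base 6] 3·6  →[6↦7]→  3·7 = 21  −1 ⇒ G_3=20
G_3=20  [base 7] 2·7 + 6  →[7↦8]→  2·8 + 6 = 22  −1 ⇒ G_4=21
G_4=21  [base 8] 2·8 + 5  →[8↦9]→  2·9 + 5 = 23  −1 ⇒ G_5=22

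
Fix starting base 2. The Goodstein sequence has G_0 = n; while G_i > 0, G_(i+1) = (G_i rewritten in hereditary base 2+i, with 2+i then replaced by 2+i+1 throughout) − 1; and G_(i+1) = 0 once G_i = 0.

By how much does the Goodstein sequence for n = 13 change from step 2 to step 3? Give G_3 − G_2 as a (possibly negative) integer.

14813

(0) 13|_2 = 2^(2 + 1) + 2^2 + 1 ↦ 3^(3 + 1) + 3^3 + 1|_3 = 109 ⇒ 108
(1) 108|_3 = 3^(3 + 1) + 3^3 ↦ 4^(4 + 1) + 4^4|_4 = 1280 ⇒ 1279
(2) 1279|_4 = 4^(4 + 1) + 3·4^3 + 3·4^2 + 3·4 + 3 ↦ 5^(5 + 1) + 3·5^3 + 3·5^2 + 3·5 + 3|_5 = 16093 ⇒ 16092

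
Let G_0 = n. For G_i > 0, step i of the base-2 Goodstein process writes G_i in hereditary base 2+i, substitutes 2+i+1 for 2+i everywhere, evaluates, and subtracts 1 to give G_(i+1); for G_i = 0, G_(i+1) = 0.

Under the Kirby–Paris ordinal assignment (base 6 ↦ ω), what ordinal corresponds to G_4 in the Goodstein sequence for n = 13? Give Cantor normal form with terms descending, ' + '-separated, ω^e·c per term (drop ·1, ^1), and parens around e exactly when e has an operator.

13 —HB2→ 2^(2 + 1) + 2^2 + 1 —bump→ 3^(3 + 1) + 3^3 + 1 = 109 —(−1)→ 108
108 —HB3→ 3^(3 + 1) + 3^3 —bump→ 4^(4 + 1) + 4^4 = 1280 —(−1)→ 1279
1279 —HB4→ 4^(4 + 1) + 3·4^3 + 3·4^2 + 3·4 + 3 —bump→ 5^(5 + 1) + 3·5^3 + 3·5^2 + 3·5 + 3 = 16093 —(−1)→ 16092
16092 —HB5→ 5^(5 + 1) + 3·5^3 + 3·5^2 + 3·5 + 2 —bump→ 6^(6 + 1) + 3·6^3 + 3·6^2 + 3·6 + 2 = 280712 —(−1)→ 280711
280711 —HB6→ 6^(6 + 1) + 3·6^3 + 3·6^2 + 3·6 + 1 —bump→ 7^(7 + 1) + 3·7^3 + 3·7^2 + 3·7 + 1 = 5765999 —(−1)→ 5765998

ω^(ω + 1) + ω^3·3 + ω^2·3 + ω·3 + 1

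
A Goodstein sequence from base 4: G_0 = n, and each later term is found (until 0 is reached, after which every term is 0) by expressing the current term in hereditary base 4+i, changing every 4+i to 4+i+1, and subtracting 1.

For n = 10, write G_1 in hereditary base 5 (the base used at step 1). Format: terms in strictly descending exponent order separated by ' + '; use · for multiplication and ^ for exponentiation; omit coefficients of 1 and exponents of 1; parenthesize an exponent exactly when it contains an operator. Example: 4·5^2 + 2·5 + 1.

G_0 = 10. HB_4(10) = 2·4 + 2. Bump = 12. G_1 = 11.
G_1 = 11. HB_5(11) = 2·5 + 1. Bump = 13. G_2 = 12.

2·5 + 1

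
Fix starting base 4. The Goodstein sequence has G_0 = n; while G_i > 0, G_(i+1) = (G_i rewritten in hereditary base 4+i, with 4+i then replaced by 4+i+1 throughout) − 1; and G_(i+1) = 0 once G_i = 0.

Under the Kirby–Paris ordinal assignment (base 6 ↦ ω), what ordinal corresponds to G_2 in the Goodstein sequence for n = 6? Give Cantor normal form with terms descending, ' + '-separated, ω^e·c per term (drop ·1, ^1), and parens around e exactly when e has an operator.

ω

(0) 6|_4 = 4 + 2 ↦ 5 + 2|_5 = 7 ⇒ 6
(1) 6|_5 = 5 + 1 ↦ 6 + 1|_6 = 7 ⇒ 6
(2) 6|_6 = 6 ↦ 7|_7 = 7 ⇒ 6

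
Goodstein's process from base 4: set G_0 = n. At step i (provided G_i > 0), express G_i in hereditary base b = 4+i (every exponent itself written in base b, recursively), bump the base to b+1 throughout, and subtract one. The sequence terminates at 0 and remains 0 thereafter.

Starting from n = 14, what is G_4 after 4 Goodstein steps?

G_0 = 14. HB_4(14) = 3·4 + 2. Bump = 17. G_1 = 16.
G_1 = 16. HB_5(16) = 3·5 + 1. Bump = 19. G_2 = 18.
G_2 = 18. HB_6(18) = 3·6. Bump = 21. G_3 = 20.
G_3 = 20. HB_7(20) = 2·7 + 6. Bump = 22. G_4 = 21.
G_4 = 21. HB_8(21) = 2·8 + 5. Bump = 23. G_5 = 22.

21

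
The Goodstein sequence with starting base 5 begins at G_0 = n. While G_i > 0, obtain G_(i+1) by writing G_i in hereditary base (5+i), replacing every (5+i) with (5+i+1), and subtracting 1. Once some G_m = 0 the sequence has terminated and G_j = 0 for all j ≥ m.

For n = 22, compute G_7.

[0] 22 ≡ 4·5 + 2 (base 5). Lift 6: 26. −1: 25.
[1] 25 ≡ 4·6 + 1 (base 6). Lift 7: 29. −1: 28.
[2] 28 ≡ 4·7 (base 7). Lift 8: 32. −1: 31.
[3] 31 ≡ 3·8 + 7 (base 8). Lift 9: 34. −1: 33.
[4] 33 ≡ 3·9 + 6 (base 9). Lift 10: 36. −1: 35.
[5] 35 ≡ 3·10 + 5 (base 10). Lift 11: 38. −1: 37.
[6] 37 ≡ 3·11 + 4 (base 11). Lift 12: 40. −1: 39.
[7] 39 ≡ 3·12 + 3 (base 12). Lift 13: 42. −1: 41.

39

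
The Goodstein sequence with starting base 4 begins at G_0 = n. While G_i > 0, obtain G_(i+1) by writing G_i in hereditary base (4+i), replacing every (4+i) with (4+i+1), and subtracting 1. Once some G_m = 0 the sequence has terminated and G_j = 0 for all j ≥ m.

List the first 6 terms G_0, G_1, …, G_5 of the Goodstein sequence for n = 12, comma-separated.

G_0=12  [base 4] 3·4  →[4↦5]→  3·5 = 15  −1 ⇒ G_1=14
G_1=14  [base 5] 2·5 + 4  →[5↦6]→  2·6 + 4 = 16  −1 ⇒ G_2=15
G_2=15  [base 6] 2·6 + 3  →[6↦7]→  2·7 + 3 = 17  −1 ⇒ G_3=16
G_3=16  [base 7] 2·7 + 2  →[7↦8]→  2·8 + 2 = 18  −1 ⇒ G_4=17
G_4=17  [base 8] 2·8 + 1  →[8↦9]→  2·9 + 1 = 19  −1 ⇒ G_5=18

12, 14, 15, 16, 17, 18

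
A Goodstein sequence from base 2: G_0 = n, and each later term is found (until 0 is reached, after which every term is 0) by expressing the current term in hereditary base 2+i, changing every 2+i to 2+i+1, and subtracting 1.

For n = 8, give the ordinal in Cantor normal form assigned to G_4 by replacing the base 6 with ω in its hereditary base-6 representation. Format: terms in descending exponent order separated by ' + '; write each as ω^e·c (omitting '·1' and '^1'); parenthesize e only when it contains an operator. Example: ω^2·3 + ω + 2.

G_0=8  [base 2] 2^(2 + 1)  →[2↦3]→  3^(3 + 1) = 81  −1 ⇒ G_1=80
G_1=80  [base 3] 2·3^3 + 2·3^2 + 2·3 + 2  →[3↦4]→  2·4^4 + 2·4^2 + 2·4 + 2 = 554  −1 ⇒ G_2=553
G_2=553  [base 4] 2·4^4 + 2·4^2 + 2·4 + 1  →[4↦5]→  2·5^5 + 2·5^2 + 2·5 + 1 = 6311  −1 ⇒ G_3=6310
G_3=6310  [base 5] 2·5^5 + 2·5^2 + 2·5  →[5↦6]→  2·6^6 + 2·6^2 + 2·6 = 93396  −1 ⇒ G_4=93395

ω^ω·2 + ω^2·2 + ω + 5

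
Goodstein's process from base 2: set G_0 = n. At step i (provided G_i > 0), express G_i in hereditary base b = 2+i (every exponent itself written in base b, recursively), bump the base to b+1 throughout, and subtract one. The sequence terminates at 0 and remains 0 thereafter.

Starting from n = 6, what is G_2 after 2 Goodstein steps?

6 —HB2→ 2^2 + 2 —bump→ 3^3 + 3 = 30 —(−1)→ 29
29 —HB3→ 3^3 + 2 —bump→ 4^4 + 2 = 258 —(−1)→ 257
257 —HB4→ 4^4 + 1 —bump→ 5^5 + 1 = 3126 —(−1)→ 3125

257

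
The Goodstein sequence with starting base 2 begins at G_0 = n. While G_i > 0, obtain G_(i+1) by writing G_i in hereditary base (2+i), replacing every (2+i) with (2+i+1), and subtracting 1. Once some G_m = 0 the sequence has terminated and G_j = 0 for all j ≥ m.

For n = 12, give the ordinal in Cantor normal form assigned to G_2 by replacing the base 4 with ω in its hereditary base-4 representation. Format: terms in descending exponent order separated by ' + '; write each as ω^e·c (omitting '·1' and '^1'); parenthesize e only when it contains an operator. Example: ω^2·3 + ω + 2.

ω^(ω + 1) + ω^2·2 + ω·2 + 1

G_0 = 12. HB_2(12) = 2^(2 + 1) + 2^2. Bump = 108. G_1 = 107.
G_1 = 107. HB_3(107) = 3^(3 + 1) + 2·3^2 + 2·3 + 2. Bump = 1066. G_2 = 1065.
G_2 = 1065. HB_4(1065) = 4^(4 + 1) + 2·4^2 + 2·4 + 1. Bump = 15686. G_3 = 15685.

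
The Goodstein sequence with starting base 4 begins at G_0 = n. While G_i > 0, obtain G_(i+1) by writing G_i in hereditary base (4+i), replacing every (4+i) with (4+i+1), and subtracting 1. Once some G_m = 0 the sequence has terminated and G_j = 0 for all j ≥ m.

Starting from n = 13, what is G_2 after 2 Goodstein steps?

17

(0) 13|_4 = 3·4 + 1 ↦ 3·5 + 1|_5 = 16 ⇒ 15
(1) 15|_5 = 3·5 ↦ 3·6|_6 = 18 ⇒ 17
(2) 17|_6 = 2·6 + 5 ↦ 2·7 + 5|_7 = 19 ⇒ 18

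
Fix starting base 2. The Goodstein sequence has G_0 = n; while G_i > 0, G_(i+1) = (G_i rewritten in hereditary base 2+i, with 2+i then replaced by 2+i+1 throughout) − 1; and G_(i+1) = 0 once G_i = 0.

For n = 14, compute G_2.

1281

G_0=14  [base 2] 2^(2 + 1) + 2^2 + 2  →[2↦3]→  3^(3 + 1) + 3^3 + 3 = 111  −1 ⇒ G_1=110
G_1=110  [base 3] 3^(3 + 1) + 3^3 + 2  →[3↦4]→  4^(4 + 1) + 4^4 + 2 = 1282  −1 ⇒ G_2=1281
G_2=1281  [base 4] 4^(4 + 1) + 4^4 + 1  →[4↦5]→  5^(5 + 1) + 5^5 + 1 = 18751  −1 ⇒ G_3=18750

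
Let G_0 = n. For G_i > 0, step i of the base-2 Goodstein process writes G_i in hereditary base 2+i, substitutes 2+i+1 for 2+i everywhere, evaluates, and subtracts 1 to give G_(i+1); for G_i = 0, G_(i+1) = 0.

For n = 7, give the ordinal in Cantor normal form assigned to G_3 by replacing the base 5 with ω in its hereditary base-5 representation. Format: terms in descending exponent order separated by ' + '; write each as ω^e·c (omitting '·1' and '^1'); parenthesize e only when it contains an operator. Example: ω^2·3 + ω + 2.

step 0: 7 = 2^2 + 2 + 1; sub 3 for 2: 3^3 + 3 + 1; = 31; G_1 = 31−1 = 30
step 1: 30 = 3^3 + 3; sub 4 for 3: 4^4 + 4; = 260; G_2 = 260−1 = 259
step 2: 259 = 4^4 + 3; sub 5 for 4: 5^5 + 3; = 3128; G_3 = 3128−1 = 3127
step 3: 3127 = 5^5 + 2; sub 6 for 5: 6^6 + 2; = 46658; G_4 = 46658−1 = 46657

ω^ω + 2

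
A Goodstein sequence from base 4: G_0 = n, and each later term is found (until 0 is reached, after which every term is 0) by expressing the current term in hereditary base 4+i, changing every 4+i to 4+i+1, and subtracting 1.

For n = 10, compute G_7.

G_0 = 10. HB_4(10) = 2·4 + 2. Bump = 12. G_1 = 11.
G_1 = 11. HB_5(11) = 2·5 + 1. Bump = 13. G_2 = 12.
G_2 = 12. HB_6(12) = 2·6. Bump = 14. G_3 = 13.
G_3 = 13. HB_7(13) = 7 + 6. Bump = 14. G_4 = 13.
G_4 = 13. HB_8(13) = 8 + 5. Bump = 14. G_5 = 13.
G_5 = 13. HB_9(13) = 9 + 4. Bump = 14. G_6 = 13.
G_6 = 13. HB_10(13) = 10 + 3. Bump = 14. G_7 = 13.

13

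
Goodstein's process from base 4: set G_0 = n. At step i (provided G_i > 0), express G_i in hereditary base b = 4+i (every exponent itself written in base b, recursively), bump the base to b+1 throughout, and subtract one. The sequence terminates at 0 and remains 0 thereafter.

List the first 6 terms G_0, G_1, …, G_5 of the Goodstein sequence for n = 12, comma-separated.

i=0: 12 = 3·4 (b=4); 4→5: 3·5 = 15; 15−1 = 14
i=1: 14 = 2·5 + 4 (b=5); 5→6: 2·6 + 4 = 16; 16−1 = 15
i=2: 15 = 2·6 + 3 (b=6); 6→7: 2·7 + 3 = 17; 17−1 = 16
i=3: 16 = 2·7 + 2 (b=7); 7→8: 2·8 + 2 = 18; 18−1 = 17
i=4: 17 = 2·8 + 1 (b=8); 8→9: 2·9 + 1 = 19; 19−1 = 18

12, 14, 15, 16, 17, 18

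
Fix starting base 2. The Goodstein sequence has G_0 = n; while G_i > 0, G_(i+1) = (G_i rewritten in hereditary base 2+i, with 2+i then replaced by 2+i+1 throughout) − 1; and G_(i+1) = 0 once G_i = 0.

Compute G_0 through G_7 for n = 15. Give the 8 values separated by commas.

step 0: 15 = 2^(2 + 1) + 2^2 + 2 + 1; sub 3 for 2: 3^(3 + 1) + 3^3 + 3 + 1; = 112; G_1 = 112−1 = 111
step 1: 111 = 3^(3 + 1) + 3^3 + 3; sub 4 for 3: 4^(4 + 1) + 4^4 + 4; = 1284; G_2 = 1284−1 = 1283
step 2: 1283 = 4^(4 + 1) + 4^4 + 3; sub 5 for 4: 5^(5 + 1) + 5^5 + 3; = 18753; G_3 = 18753−1 = 18752
step 3: 18752 = 5^(5 + 1) + 5^5 + 2; sub 6 for 5: 6^(6 + 1) + 6^6 + 2; = 326594; G_4 = 326594−1 = 326593
step 4: 326593 = 6^(6 + 1) + 6^6 + 1; sub 7 for 6: 7^(7 + 1) + 7^7 + 1; = 6588345; G_5 = 6588345−1 = 6588344
step 5: 6588344 = 7^(7 + 1) + 7^7; sub 8 for 7: 8^(8 + 1) + 8^8; = 150994944; G_6 = 150994944−1 = 150994943
step 6: 150994943 = 8^(8 + 1) + 7·8^7 + 7·8^6 + 7·8^5 + 7·8^4 + 7·8^3 + 7·8^2 + 7·8 + 7; sub 9 for 8: 9^(9 + 1) + 7·9^7 + 7·9^6 + 7·9^5 + 7·9^4 + 7·9^3 + 7·9^2 + 7·9 + 7; = 3524450281; G_7 = 3524450281−1 = 3524450280

15, 111, 1283, 18752, 326593, 6588344, 150994943, 3524450280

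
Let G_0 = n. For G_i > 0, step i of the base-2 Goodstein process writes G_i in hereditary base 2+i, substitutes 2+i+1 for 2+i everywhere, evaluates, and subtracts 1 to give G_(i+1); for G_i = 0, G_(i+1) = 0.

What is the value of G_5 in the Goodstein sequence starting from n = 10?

4215754

i=0: 10 = 2^(2 + 1) + 2 (b=2); 2→3: 3^(3 + 1) + 3 = 84; 84−1 = 83
i=1: 83 = 3^(3 + 1) + 2 (b=3); 3→4: 4^(4 + 1) + 2 = 1026; 1026−1 = 1025
i=2: 1025 = 4^(4 + 1) + 1 (b=4); 4→5: 5^(5 + 1) + 1 = 15626; 15626−1 = 15625
i=3: 15625 = 5^(5 + 1) (b=5); 5→6: 6^(6 + 1) = 279936; 279936−1 = 279935
i=4: 279935 = 5·6^6 + 5·6^5 + 5·6^4 + 5·6^3 + 5·6^2 + 5·6 + 5 (b=6); 6→7: 5·7^7 + 5·7^5 + 5·7^4 + 5·7^3 + 5·7^2 + 5·7 + 5 = 4215755; 4215755−1 = 4215754
i=5: 4215754 = 5·7^7 + 5·7^5 + 5·7^4 + 5·7^3 + 5·7^2 + 5·7 + 4 (b=7); 7→8: 5·8^8 + 5·8^5 + 5·8^4 + 5·8^3 + 5·8^2 + 5·8 + 4 = 84073324; 84073324−1 = 84073323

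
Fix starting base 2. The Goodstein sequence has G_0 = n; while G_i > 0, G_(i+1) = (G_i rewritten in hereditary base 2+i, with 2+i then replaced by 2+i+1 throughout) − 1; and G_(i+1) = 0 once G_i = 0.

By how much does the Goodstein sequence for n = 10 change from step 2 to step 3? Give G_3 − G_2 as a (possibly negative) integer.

14600

10 —HB2→ 2^(2 + 1) + 2 —bump→ 3^(3 + 1) + 3 = 84 —(−1)→ 83
83 —HB3→ 3^(3 + 1) + 2 —bump→ 4^(4 + 1) + 2 = 1026 —(−1)→ 1025
1025 —HB4→ 4^(4 + 1) + 1 —bump→ 5^(5 + 1) + 1 = 15626 —(−1)→ 15625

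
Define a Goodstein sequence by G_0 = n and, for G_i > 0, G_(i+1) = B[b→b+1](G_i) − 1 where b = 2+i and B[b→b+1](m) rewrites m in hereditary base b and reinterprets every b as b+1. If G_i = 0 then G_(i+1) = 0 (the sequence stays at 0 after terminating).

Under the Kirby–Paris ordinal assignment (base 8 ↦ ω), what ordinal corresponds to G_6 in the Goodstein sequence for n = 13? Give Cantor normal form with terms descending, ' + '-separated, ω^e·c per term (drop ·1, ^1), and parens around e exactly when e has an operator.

13 —HB2→ 2^(2 + 1) + 2^2 + 1 —bump→ 3^(3 + 1) + 3^3 + 1 = 109 —(−1)→ 108
108 —HB3→ 3^(3 + 1) + 3^3 —bump→ 4^(4 + 1) + 4^4 = 1280 —(−1)→ 1279
1279 —HB4→ 4^(4 + 1) + 3·4^3 + 3·4^2 + 3·4 + 3 —bump→ 5^(5 + 1) + 3·5^3 + 3·5^2 + 3·5 + 3 = 16093 —(−1)→ 16092
16092 —HB5→ 5^(5 + 1) + 3·5^3 + 3·5^2 + 3·5 + 2 —bump→ 6^(6 + 1) + 3·6^3 + 3·6^2 + 3·6 + 2 = 280712 —(−1)→ 280711
280711 —HB6→ 6^(6 + 1) + 3·6^3 + 3·6^2 + 3·6 + 1 —bump→ 7^(7 + 1) + 3·7^3 + 3·7^2 + 3·7 + 1 = 5765999 —(−1)→ 5765998
5765998 —HB7→ 7^(7 + 1) + 3·7^3 + 3·7^2 + 3·7 —bump→ 8^(8 + 1) + 3·8^3 + 3·8^2 + 3·8 = 134219480 —(−1)→ 134219479
134219479 —HB8→ 8^(8 + 1) + 3·8^3 + 3·8^2 + 2·8 + 7 —bump→ 9^(9 + 1) + 3·9^3 + 3·9^2 + 2·9 + 7 = 3486786856 —(−1)→ 3486786855

ω^(ω + 1) + ω^3·3 + ω^2·3 + ω·2 + 7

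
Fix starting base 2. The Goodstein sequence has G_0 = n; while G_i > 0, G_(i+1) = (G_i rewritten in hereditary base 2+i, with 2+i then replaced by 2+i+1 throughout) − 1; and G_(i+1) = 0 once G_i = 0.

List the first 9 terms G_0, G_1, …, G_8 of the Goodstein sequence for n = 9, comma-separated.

step 0: 9 = 2^(2 + 1) + 1; sub 3 for 2: 3^(3 + 1) + 1; = 82; G_1 = 82−1 = 81
step 1: 81 = 3^(3 + 1); sub 4 for 3: 4^(4 + 1); = 1024; G_2 = 1024−1 = 1023
step 2: 1023 = 3·4^4 + 3·4^3 + 3·4^2 + 3·4 + 3; sub 5 for 4: 3·5^5 + 3·5^3 + 3·5^2 + 3·5 + 3; = 9843; G_3 = 9843−1 = 9842
step 3: 9842 = 3·5^5 + 3·5^3 + 3·5^2 + 3·5 + 2; sub 6 for 5: 3·6^6 + 3·6^3 + 3·6^2 + 3·6 + 2; = 140744; G_4 = 140744−1 = 140743
step 4: 140743 = 3·6^6 + 3·6^3 + 3·6^2 + 3·6 + 1; sub 7 for 6: 3·7^7 + 3·7^3 + 3·7^2 + 3·7 + 1; = 2471827; G_5 = 2471827−1 = 2471826
step 5: 2471826 = 3·7^7 + 3·7^3 + 3·7^2 + 3·7; sub 8 for 7: 3·8^8 + 3·8^3 + 3·8^2 + 3·8; = 50333400; G_6 = 50333400−1 = 50333399
step 6: 50333399 = 3·8^8 + 3·8^3 + 3·8^2 + 2·8 + 7; sub 9 for 8: 3·9^9 + 3·9^3 + 3·9^2 + 2·9 + 7; = 1162263922; G_7 = 1162263922−1 = 1162263921
step 7: 1162263921 = 3·9^9 + 3·9^3 + 3·9^2 + 2·9 + 6; sub 10 for 9: 3·10^10 + 3·10^3 + 3·10^2 + 2·10 + 6; = 30000003326; G_8 = 30000003326−1 = 30000003325

9, 81, 1023, 9842, 140743, 2471826, 50333399, 1162263921, 30000003325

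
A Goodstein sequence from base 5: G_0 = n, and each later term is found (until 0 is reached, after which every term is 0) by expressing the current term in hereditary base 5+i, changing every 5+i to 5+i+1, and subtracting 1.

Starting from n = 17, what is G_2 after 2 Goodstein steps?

i=0: 17 = 3·5 + 2 (b=5); 5→6: 3·6 + 2 = 20; 20−1 = 19
i=1: 19 = 3·6 + 1 (b=6); 6→7: 3·7 + 1 = 22; 22−1 = 21

21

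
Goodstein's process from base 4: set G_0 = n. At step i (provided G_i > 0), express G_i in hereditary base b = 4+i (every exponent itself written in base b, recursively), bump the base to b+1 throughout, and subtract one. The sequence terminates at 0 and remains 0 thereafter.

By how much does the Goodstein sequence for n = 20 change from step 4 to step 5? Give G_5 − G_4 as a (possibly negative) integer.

base 4: 20 = 4^2 + 4; at 5: 5^2 + 5 = 30; next = 29
base 5: 29 = 5^2 + 4; at 6: 6^2 + 4 = 40; next = 39
base 6: 39 = 6^2 + 3; at 7: 7^2 + 3 = 52; next = 51
base 7: 51 = 7^2 + 2; at 8: 8^2 + 2 = 66; next = 65
base 8: 65 = 8^2 + 1; at 9: 9^2 + 1 = 82; next = 81

16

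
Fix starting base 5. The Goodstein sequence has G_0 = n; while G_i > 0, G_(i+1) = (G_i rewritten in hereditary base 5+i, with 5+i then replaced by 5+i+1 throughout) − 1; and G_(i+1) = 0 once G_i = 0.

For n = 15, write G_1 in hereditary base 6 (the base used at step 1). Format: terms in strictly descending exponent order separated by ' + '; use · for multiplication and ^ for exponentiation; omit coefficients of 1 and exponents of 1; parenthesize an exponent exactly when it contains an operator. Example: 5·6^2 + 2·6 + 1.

2·6 + 5

i=0: 15 = 3·5 (b=5); 5→6: 3·6 = 18; 18−1 = 17
i=1: 17 = 2·6 + 5 (b=6); 6→7: 2·7 + 5 = 19; 19−1 = 18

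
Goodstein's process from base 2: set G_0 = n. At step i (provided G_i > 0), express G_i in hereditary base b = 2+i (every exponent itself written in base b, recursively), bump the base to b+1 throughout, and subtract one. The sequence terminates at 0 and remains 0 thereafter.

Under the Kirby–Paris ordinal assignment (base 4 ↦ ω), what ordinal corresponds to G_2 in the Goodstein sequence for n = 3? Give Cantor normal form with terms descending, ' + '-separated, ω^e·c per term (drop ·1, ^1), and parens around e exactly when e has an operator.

step 0: 3 = 2 + 1; sub 3 for 2: 3 + 1; = 4; G_1 = 4−1 = 3
step 1: 3 = 3; sub 4 for 3: 4; = 4; G_2 = 4−1 = 3
step 2: 3 = 3; sub 5 for 4: 3; = 3; G_3 = 3−1 = 2

3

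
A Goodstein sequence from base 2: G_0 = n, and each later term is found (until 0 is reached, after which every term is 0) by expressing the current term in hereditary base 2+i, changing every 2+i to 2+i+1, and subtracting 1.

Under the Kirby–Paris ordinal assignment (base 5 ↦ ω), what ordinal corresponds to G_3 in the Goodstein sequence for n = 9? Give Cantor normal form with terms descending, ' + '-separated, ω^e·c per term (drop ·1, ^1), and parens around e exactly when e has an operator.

ω^ω·3 + ω^3·3 + ω^2·3 + ω·3 + 2

9 —HB2→ 2^(2 + 1) + 1 —bump→ 3^(3 + 1) + 1 = 82 —(−1)→ 81
81 —HB3→ 3^(3 + 1) —bump→ 4^(4 + 1) = 1024 —(−1)→ 1023
1023 —HB4→ 3·4^4 + 3·4^3 + 3·4^2 + 3·4 + 3 —bump→ 3·5^5 + 3·5^3 + 3·5^2 + 3·5 + 3 = 9843 —(−1)→ 9842
9842 —HB5→ 3·5^5 + 3·5^3 + 3·5^2 + 3·5 + 2 —bump→ 3·6^6 + 3·6^3 + 3·6^2 + 3·6 + 2 = 140744 —(−1)→ 140743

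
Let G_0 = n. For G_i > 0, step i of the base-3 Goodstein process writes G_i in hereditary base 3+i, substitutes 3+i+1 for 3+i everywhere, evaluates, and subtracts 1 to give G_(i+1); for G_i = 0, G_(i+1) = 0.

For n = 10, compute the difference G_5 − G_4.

i=0: 10 = 3^2 + 1 (b=3); 3→4: 4^2 + 1 = 17; 17−1 = 16
i=1: 16 = 4^2 (b=4); 4→5: 5^2 = 25; 25−1 = 24
i=2: 24 = 4·5 + 4 (b=5); 5→6: 4·6 + 4 = 28; 28−1 = 27
i=3: 27 = 4·6 + 3 (b=6); 6→7: 4·7 + 3 = 31; 31−1 = 30
i=4: 30 = 4·7 + 2 (b=7); 7→8: 4·8 + 2 = 34; 34−1 = 33

3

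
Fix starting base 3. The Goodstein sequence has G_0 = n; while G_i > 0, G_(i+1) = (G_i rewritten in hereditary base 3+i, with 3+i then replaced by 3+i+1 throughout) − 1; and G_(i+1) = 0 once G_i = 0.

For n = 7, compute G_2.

9

[0] 7 ≡ 2·3 + 1 (base 3). Lift 4: 9. −1: 8.
[1] 8 ≡ 2·4 (base 4). Lift 5: 10. −1: 9.
[2] 9 ≡ 5 + 4 (base 5). Lift 6: 10. −1: 9.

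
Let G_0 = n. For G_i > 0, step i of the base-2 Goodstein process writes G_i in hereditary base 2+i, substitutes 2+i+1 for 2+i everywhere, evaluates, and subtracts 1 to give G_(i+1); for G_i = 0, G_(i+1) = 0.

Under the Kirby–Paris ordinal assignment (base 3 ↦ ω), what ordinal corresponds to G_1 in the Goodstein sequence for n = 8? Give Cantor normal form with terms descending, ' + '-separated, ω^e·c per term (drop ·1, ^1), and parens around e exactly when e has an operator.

ω^ω·2 + ω^2·2 + ω·2 + 2

G_0=8  [base 2] 2^(2 + 1)  →[2↦3]→  3^(3 + 1) = 81  −1 ⇒ G_1=80
G_1=80  [base 3] 2·3^3 + 2·3^2 + 2·3 + 2  →[3↦4]→  2·4^4 + 2·4^2 + 2·4 + 2 = 554  −1 ⇒ G_2=553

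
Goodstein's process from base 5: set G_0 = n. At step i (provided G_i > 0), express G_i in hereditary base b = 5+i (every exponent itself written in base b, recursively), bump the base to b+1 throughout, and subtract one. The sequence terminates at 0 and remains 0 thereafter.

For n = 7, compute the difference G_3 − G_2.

0

7 —HB5→ 5 + 2 —bump→ 6 + 2 = 8 —(−1)→ 7
7 —HB6→ 6 + 1 —bump→ 7 + 1 = 8 —(−1)→ 7
7 —HB7→ 7 —bump→ 8 = 8 —(−1)→ 7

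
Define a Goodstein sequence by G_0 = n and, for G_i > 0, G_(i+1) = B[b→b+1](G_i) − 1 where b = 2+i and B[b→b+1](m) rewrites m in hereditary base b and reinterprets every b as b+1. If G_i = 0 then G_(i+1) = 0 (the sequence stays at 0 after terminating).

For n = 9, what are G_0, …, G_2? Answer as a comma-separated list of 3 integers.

9, 81, 1023

9 —HB2→ 2^(2 + 1) + 1 —bump→ 3^(3 + 1) + 1 = 82 —(−1)→ 81
81 —HB3→ 3^(3 + 1) —bump→ 4^(4 + 1) = 1024 —(−1)→ 1023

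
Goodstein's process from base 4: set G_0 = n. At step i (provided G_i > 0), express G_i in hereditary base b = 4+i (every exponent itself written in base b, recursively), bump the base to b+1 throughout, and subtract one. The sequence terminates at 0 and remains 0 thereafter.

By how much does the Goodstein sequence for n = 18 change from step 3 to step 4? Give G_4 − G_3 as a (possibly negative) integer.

(0) 18|_4 = 4^2 + 2 ↦ 5^2 + 2|_5 = 27 ⇒ 26
(1) 26|_5 = 5^2 + 1 ↦ 6^2 + 1|_6 = 37 ⇒ 36
(2) 36|_6 = 6^2 ↦ 7^2|_7 = 49 ⇒ 48
(3) 48|_7 = 6·7 + 6 ↦ 6·8 + 6|_8 = 54 ⇒ 53

5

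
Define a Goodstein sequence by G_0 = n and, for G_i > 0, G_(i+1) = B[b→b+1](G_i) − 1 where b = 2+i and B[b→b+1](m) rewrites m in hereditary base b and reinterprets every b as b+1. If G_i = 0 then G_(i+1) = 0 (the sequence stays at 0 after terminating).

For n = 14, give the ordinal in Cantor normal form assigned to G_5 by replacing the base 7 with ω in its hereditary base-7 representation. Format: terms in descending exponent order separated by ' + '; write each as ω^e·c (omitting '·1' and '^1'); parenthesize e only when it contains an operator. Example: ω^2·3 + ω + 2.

i=0: 14 = 2^(2 + 1) + 2^2 + 2 (b=2); 2→3: 3^(3 + 1) + 3^3 + 3 = 111; 111−1 = 110
i=1: 110 = 3^(3 + 1) + 3^3 + 2 (b=3); 3→4: 4^(4 + 1) + 4^4 + 2 = 1282; 1282−1 = 1281
i=2: 1281 = 4^(4 + 1) + 4^4 + 1 (b=4); 4→5: 5^(5 + 1) + 5^5 + 1 = 18751; 18751−1 = 18750
i=3: 18750 = 5^(5 + 1) + 5^5 (b=5); 5→6: 6^(6 + 1) + 6^6 = 326592; 326592−1 = 326591
i=4: 326591 = 6^(6 + 1) + 5·6^5 + 5·6^4 + 5·6^3 + 5·6^2 + 5·6 + 5 (b=6); 6→7: 7^(7 + 1) + 5·7^5 + 5·7^4 + 5·7^3 + 5·7^2 + 5·7 + 5 = 5862841; 5862841−1 = 5862840
i=5: 5862840 = 7^(7 + 1) + 5·7^5 + 5·7^4 + 5·7^3 + 5·7^2 + 5·7 + 4 (b=7); 7→8: 8^(8 + 1) + 5·8^5 + 5·8^4 + 5·8^3 + 5·8^2 + 5·8 + 4 = 134404972; 134404972−1 = 134404971

ω^(ω + 1) + ω^5·5 + ω^4·5 + ω^3·5 + ω^2·5 + ω·5 + 4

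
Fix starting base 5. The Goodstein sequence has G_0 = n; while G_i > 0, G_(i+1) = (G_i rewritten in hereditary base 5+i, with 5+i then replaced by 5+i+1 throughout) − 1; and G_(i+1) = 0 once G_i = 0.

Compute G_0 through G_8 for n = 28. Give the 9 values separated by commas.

(0) 28|_5 = 5^2 + 3 ↦ 6^2 + 3|_6 = 39 ⇒ 38
(1) 38|_6 = 6^2 + 2 ↦ 7^2 + 2|_7 = 51 ⇒ 50
(2) 50|_7 = 7^2 + 1 ↦ 8^2 + 1|_8 = 65 ⇒ 64
(3) 64|_8 = 8^2 ↦ 9^2|_9 = 81 ⇒ 80
(4) 80|_9 = 8·9 + 8 ↦ 8·10 + 8|_10 = 88 ⇒ 87
(5) 87|_10 = 8·10 + 7 ↦ 8·11 + 7|_11 = 95 ⇒ 94
(6) 94|_11 = 8·11 + 6 ↦ 8·12 + 6|_12 = 102 ⇒ 101
(7) 101|_12 = 8·12 + 5 ↦ 8·13 + 5|_13 = 109 ⇒ 108

28, 38, 50, 64, 80, 87, 94, 101, 108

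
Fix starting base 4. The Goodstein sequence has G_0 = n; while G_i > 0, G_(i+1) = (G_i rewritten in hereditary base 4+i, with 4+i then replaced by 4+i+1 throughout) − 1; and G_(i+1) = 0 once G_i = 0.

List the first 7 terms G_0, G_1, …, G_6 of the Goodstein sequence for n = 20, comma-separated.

20, 29, 39, 51, 65, 81, 99

G_0=20  [base 4] 4^2 + 4  →[4↦5]→  5^2 + 5 = 30  −1 ⇒ G_1=29
G_1=29  [base 5] 5^2 + 4  →[5↦6]→  6^2 + 4 = 40  −1 ⇒ G_2=39
G_2=39  [base 6] 6^2 + 3  →[6↦7]→  7^2 + 3 = 52  −1 ⇒ G_3=51
G_3=51  [base 7] 7^2 + 2  →[7↦8]→  8^2 + 2 = 66  −1 ⇒ G_4=65
G_4=65  [base 8] 8^2 + 1  →[8↦9]→  9^2 + 1 = 82  −1 ⇒ G_5=81
G_5=81  [base 9] 9^2  →[9↦10]→  10^2 = 100  −1 ⇒ G_6=99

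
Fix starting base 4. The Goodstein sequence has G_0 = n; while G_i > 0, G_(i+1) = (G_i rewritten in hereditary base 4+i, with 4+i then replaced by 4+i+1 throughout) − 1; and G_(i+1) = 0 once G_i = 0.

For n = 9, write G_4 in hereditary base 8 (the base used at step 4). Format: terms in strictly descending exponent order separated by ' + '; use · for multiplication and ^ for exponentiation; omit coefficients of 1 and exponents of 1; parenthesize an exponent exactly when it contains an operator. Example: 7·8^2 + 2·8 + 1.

G_0 = 9. HB_4(9) = 2·4 + 1. Bump = 11. G_1 = 10.
G_1 = 10. HB_5(10) = 2·5. Bump = 12. G_2 = 11.
G_2 = 11. HB_6(11) = 6 + 5. Bump = 12. G_3 = 11.
G_3 = 11. HB_7(11) = 7 + 4. Bump = 12. G_4 = 11.
G_4 = 11. HB_8(11) = 8 + 3. Bump = 12. G_5 = 11.

8 + 3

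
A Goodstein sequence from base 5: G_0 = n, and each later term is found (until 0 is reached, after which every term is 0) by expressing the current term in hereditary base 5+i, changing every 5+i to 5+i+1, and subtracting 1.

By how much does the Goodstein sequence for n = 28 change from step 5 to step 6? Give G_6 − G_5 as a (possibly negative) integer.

7

[0] 28 ≡ 5^2 + 3 (base 5). Lift 6: 39. −1: 38.
[1] 38 ≡ 6^2 + 2 (base 6). Lift 7: 51. −1: 50.
[2] 50 ≡ 7^2 + 1 (base 7). Lift 8: 65. −1: 64.
[3] 64 ≡ 8^2 (base 8). Lift 9: 81. −1: 80.
[4] 80 ≡ 8·9 + 8 (base 9). Lift 10: 88. −1: 87.
[5] 87 ≡ 8·10 + 7 (base 10). Lift 11: 95. −1: 94.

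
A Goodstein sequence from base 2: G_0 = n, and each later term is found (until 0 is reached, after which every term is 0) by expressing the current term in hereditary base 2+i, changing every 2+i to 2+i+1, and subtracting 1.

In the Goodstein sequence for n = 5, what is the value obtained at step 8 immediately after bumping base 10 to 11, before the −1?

4383

G_0=5  [base 2] 2^2 + 1  →[2↦3]→  3^3 + 1 = 28  −1 ⇒ G_1=27
G_1=27  [base 3] 3^3  →[3↦4]→  4^4 = 256  −1 ⇒ G_2=255
G_2=255  [base 4] 3·4^3 + 3·4^2 + 3·4 + 3  →[4↦5]→  3·5^3 + 3·5^2 + 3·5 + 3 = 468  −1 ⇒ G_3=467
G_3=467  [base 5] 3·5^3 + 3·5^2 + 3·5 + 2  →[5↦6]→  3·6^3 + 3·6^2 + 3·6 + 2 = 776  −1 ⇒ G_4=775
G_4=775  [base 6] 3·6^3 + 3·6^2 + 3·6 + 1  →[6↦7]→  3·7^3 + 3·7^2 + 3·7 + 1 = 1198  −1 ⇒ G_5=1197
G_5=1197  [base 7] 3·7^3 + 3·7^2 + 3·7  →[7↦8]→  3·8^3 + 3·8^2 + 3·8 = 1752  −1 ⇒ G_6=1751
G_6=1751  [base 8] 3·8^3 + 3·8^2 + 2·8 + 7  →[8↦9]→  3·9^3 + 3·9^2 + 2·9 + 7 = 2455  −1 ⇒ G_7=2454
G_7=2454  [base 9] 3·9^3 + 3·9^2 + 2·9 + 6  →[9↦10]→  3·10^3 + 3·10^2 + 2·10 + 6 = 3326  −1 ⇒ G_8=3325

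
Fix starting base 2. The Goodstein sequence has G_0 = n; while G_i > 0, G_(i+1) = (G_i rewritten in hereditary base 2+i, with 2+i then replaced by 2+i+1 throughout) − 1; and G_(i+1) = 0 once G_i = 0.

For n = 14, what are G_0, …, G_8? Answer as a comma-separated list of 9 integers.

i=0: 14 = 2^(2 + 1) + 2^2 + 2 (b=2); 2→3: 3^(3 + 1) + 3^3 + 3 = 111; 111−1 = 110
i=1: 110 = 3^(3 + 1) + 3^3 + 2 (b=3); 3→4: 4^(4 + 1) + 4^4 + 2 = 1282; 1282−1 = 1281
i=2: 1281 = 4^(4 + 1) + 4^4 + 1 (b=4); 4→5: 5^(5 + 1) + 5^5 + 1 = 18751; 18751−1 = 18750
i=3: 18750 = 5^(5 + 1) + 5^5 (b=5); 5→6: 6^(6 + 1) + 6^6 = 326592; 326592−1 = 326591
i=4: 326591 = 6^(6 + 1) + 5·6^5 + 5·6^4 + 5·6^3 + 5·6^2 + 5·6 + 5 (b=6); 6→7: 7^(7 + 1) + 5·7^5 + 5·7^4 + 5·7^3 + 5·7^2 + 5·7 + 5 = 5862841; 5862841−1 = 5862840
i=5: 5862840 = 7^(7 + 1) + 5·7^5 + 5·7^4 + 5·7^3 + 5·7^2 + 5·7 + 4 (b=7); 7→8: 8^(8 + 1) + 5·8^5 + 5·8^4 + 5·8^3 + 5·8^2 + 5·8 + 4 = 134404972; 134404972−1 = 134404971
i=6: 134404971 = 8^(8 + 1) + 5·8^5 + 5·8^4 + 5·8^3 + 5·8^2 + 5·8 + 3 (b=8); 8→9: 9^(9 + 1) + 5·9^5 + 5·9^4 + 5·9^3 + 5·9^2 + 5·9 + 3 = 3487116549; 3487116549−1 = 3487116548
i=7: 3487116548 = 9^(9 + 1) + 5·9^5 + 5·9^4 + 5·9^3 + 5·9^2 + 5·9 + 2 (b=9); 9→10: 10^(10 + 1) + 5·10^5 + 5·10^4 + 5·10^3 + 5·10^2 + 5·10 + 2 = 100000555552; 100000555552−1 = 100000555551

14, 110, 1281, 18750, 326591, 5862840, 134404971, 3487116548, 100000555551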